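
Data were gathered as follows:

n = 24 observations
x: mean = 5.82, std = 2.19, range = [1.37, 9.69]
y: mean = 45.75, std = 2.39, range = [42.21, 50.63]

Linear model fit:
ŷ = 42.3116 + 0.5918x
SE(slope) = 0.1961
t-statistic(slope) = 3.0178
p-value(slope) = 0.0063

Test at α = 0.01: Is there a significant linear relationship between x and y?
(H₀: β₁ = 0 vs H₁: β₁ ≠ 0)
p-value = 0.0063 < α = 0.01, so we reject H₀. The relationship is significant.

Hypothesis test for the slope coefficient:

H₀: β₁ = 0 (no linear relationship)
H₁: β₁ ≠ 0 (linear relationship exists)

Test statistic: t = β̂₁ / SE(β̂₁) = 0.5918 / 0.1961 = 3.0178

With df = 22, the two-sided p-value for |t| = 3.0178 is 0.0063.

Decision rule: reject H₀ if p-value < α.
p-value = 0.0063 < α = 0.01 → reject H₀.

There is sufficient evidence at the 1% significance level to conclude that a linear relationship exists between x and y.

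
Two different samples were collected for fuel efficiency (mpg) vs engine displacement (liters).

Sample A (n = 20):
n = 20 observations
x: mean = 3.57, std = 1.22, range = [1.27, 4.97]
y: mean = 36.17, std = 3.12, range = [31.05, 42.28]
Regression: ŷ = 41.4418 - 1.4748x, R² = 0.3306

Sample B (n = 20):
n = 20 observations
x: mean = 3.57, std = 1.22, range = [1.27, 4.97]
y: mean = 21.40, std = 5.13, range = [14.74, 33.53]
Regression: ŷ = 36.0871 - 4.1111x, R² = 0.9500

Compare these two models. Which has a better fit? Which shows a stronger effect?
Model B has the better fit (R² = 0.9500 vs 0.3306). Model B shows the stronger effect (|β₁| = 4.1111 vs 1.4748).

Model Comparison:

Fit — compare R²:
- Model A: R² = 0.3306 → 33.06% of variance in fuel efficiency explained
- Model B: R² = 0.9500 → 95.00% of variance in fuel efficiency explained
- 0.9500 > 0.3306 → Model B has the better fit

Strength of effect — compare |β₁|:
- Model A: β₁ = -1.4748 → predicted fuel efficiency falls 1.4748 mpg per additional liter of engine displacement
- Model B: β₁ = -4.1111 → predicted fuel efficiency falls 4.1111 mpg per additional liter of engine displacement
- |-1.4748| < |-4.1111| → Model B shows the stronger marginal effect

Notes:
- A steeper slope doesn't make a better model if the scatter around the line is large.
- The two samples could reflect different populations, time periods, or measurement quality.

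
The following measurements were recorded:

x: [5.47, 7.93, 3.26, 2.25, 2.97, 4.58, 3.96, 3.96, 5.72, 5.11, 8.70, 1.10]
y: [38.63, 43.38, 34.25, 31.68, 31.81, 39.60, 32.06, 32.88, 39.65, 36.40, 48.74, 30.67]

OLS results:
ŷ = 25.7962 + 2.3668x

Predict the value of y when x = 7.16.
ŷ = 42.7425

Plug x = 7.16 into the fitted line:

ŷ = 25.7962 + 2.3668 × 7.16
ŷ = 25.7962 + 16.9463
ŷ = 42.7425

This is the fitted mean response at that x — an individual observation would come with a wider prediction interval.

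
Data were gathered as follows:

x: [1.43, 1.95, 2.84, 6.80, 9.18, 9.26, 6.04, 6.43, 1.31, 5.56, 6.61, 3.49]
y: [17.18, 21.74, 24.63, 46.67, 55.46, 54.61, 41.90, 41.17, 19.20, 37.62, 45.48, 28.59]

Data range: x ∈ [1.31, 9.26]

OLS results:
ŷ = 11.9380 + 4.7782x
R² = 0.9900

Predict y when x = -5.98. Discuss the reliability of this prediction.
The equation gives ŷ = -16.6356; however x = -5.98 is 7.29 units below the observed range, so this extrapolated value should not be trusted.

Prediction calculation:
ŷ = 11.9380 + 4.7782 × (-5.98)
ŷ = -16.6356

Reliability:
- Data range: x ∈ [1.31, 9.26]
- Prediction point: x = -5.98 is 7.29 units below the observed range → this is EXTRAPOLATION, not interpolation

Why that matters here:
- The linear relationship may not hold outside the observed range
- Real relationships often flatten, saturate, or turn nonlinear at extremes

Report the number if required, but flag clearly that it is an extrapolation.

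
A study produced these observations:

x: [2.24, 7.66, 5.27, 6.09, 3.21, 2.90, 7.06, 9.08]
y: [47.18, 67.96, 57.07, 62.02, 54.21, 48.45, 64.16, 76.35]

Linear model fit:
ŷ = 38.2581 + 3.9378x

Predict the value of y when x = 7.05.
ŷ = 66.0196

To predict y for x = 7.05, substitute into the regression equation:

ŷ = 38.2581 + 3.9378 × 7.05
ŷ = 38.2581 + 27.7615
ŷ = 66.0196

This is the fitted mean response at that x — an individual observation would come with a wider prediction interval.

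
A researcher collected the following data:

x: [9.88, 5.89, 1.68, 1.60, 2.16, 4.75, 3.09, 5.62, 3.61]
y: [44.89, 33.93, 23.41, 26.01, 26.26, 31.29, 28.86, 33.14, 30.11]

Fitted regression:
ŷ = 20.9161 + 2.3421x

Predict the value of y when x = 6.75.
ŷ = 36.7253

Plug x = 6.75 into the fitted line:

ŷ = 20.9161 + 2.3421 × 6.75
ŷ = 20.9161 + 15.8092
ŷ = 36.7253

This is the fitted mean response at that x — an individual observation would come with a wider prediction interval.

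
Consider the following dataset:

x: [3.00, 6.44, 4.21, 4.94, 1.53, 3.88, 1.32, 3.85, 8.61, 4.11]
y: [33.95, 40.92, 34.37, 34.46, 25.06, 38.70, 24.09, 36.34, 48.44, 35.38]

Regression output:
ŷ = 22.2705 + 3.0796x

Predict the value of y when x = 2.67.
ŷ = 30.4930

Plug x = 2.67 into the fitted line:

ŷ = 22.2705 + 3.0796 × 2.67
ŷ = 22.2705 + 8.2225
ŷ = 30.4930

This is a point prediction; actual observations scatter around it by roughly the residual standard deviation.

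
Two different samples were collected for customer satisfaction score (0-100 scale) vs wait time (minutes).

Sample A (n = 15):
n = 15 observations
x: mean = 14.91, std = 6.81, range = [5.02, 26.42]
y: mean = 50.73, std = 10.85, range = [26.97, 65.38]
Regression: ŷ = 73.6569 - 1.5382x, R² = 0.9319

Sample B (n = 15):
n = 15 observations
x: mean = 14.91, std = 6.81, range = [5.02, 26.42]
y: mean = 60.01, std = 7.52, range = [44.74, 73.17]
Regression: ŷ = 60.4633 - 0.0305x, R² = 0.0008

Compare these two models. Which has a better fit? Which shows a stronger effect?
Model A has the better fit (R² = 0.9319 vs 0.0008). Model A shows the stronger effect (|β₁| = 1.5382 vs 0.0305).

Model Comparison:

Which explains more variance? (R²)
- Model A: R² = 0.9319 → 93.19% of variance in satisfaction score explained
- Model B: R² = 0.0008 → 0.08% of variance in satisfaction score explained
- 0.9319 > 0.0008 → Model A has the better fit

Strength of effect — compare |β₁|:
- Model A: β₁ = -1.5382 → predicted satisfaction score falls 1.5382 points per additional minute of wait time
- Model B: β₁ = -0.0305 → predicted satisfaction score falls 0.0305 points per additional minute of wait time
- |-1.5382| > |-0.0305| → Model A shows the stronger marginal effect

Note: The two samples could reflect different populations, time periods, or measurement quality.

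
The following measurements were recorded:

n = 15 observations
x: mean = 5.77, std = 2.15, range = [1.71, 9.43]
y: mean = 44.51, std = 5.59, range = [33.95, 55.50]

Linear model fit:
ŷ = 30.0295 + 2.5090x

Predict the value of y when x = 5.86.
ŷ = 44.7322

To predict y for x = 5.86, substitute into the regression equation:

ŷ = 30.0295 + 2.5090 × 5.86
ŷ = 30.0295 + 14.7027
ŷ = 44.7322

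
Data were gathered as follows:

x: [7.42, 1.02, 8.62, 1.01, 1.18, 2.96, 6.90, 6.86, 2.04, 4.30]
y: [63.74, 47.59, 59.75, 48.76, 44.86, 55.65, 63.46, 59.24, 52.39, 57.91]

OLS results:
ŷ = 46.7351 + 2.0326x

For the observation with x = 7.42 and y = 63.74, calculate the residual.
Residual = 1.9230

The residual is the difference between the actual value and the predicted value:

Residual = y - ŷ

Step 1: Calculate predicted value
ŷ = 46.7351 + 2.0326 × 7.42
ŷ = 61.8170

Step 2: Calculate residual
Residual = 63.74 - 61.8170
Residual = 1.9230

Sign check: y > ŷ, so the point is above the line and the fit underestimates here.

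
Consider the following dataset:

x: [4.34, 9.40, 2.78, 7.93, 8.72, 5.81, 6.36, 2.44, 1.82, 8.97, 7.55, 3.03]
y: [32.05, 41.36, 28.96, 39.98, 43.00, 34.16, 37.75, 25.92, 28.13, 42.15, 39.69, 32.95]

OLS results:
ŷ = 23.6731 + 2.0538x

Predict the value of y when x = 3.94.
ŷ = 31.7651

Plug x = 3.94 into the fitted line:

ŷ = 23.6731 + 2.0538 × 3.94
ŷ = 23.6731 + 8.0920
ŷ = 31.7651

This is a point prediction; actual observations scatter around it by roughly the residual standard deviation.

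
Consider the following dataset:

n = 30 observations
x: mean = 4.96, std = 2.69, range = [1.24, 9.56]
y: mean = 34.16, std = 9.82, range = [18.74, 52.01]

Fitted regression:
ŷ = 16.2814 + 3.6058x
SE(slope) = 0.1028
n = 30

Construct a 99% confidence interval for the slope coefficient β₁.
The 99% CI for β₁ is (3.3217, 3.8899)

Confidence interval for the slope:

The 99% CI for β₁ is: β̂₁ ± t*(α/2, n-2) × SE(β̂₁)

Step 1: Find critical t-value
- Confidence level = 0.99
- Degrees of freedom = n - 2 = 30 - 2 = 28
- t*(α/2, 28) = 2.7633

Step 2: Calculate margin of error
Margin = 2.7633 × 0.1028 = 0.2841

Step 3: Construct interval
CI = 3.6058 ± 0.2841
CI = (3.3217, 3.8899)

Interpretation: each one-unit increase in x is associated with a change in mean y of between 3.3217 and 3.8899, with 99% confidence.
Since 0 is outside the interval, a two-sided test at α = 0.01 would reject H₀: β₁ = 0.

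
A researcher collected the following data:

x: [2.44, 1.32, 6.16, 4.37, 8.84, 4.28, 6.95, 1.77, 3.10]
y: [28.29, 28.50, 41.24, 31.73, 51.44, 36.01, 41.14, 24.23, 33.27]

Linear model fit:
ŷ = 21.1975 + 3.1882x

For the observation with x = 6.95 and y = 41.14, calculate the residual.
Residual = -2.2155

The residual is the difference between the actual value and the predicted value:

Residual = y - ŷ

Step 1: Calculate predicted value
ŷ = 21.1975 + 3.1882 × 6.95
ŷ = 43.3555

Step 2: Calculate residual
Residual = 41.14 - 43.3555
Residual = -2.2155

Interpretation: the model overestimates the actual value by 2.2155 at this point (negative residual → observation lies below the fitted line).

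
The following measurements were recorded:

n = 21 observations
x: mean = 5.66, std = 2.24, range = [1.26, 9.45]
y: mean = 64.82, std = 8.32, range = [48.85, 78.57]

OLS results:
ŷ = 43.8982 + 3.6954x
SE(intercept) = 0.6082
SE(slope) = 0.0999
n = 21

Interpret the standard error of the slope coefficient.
SE(β̂₁) = 0.0999 is the estimated standard deviation of the slope estimate across repeated samples; relative to β̂₁ = 3.6954 that is 2.7%, a precise estimate.

SE(β̂₁) = s / √Sxx, where s is the residual standard deviation and Sxx = Σ(x − x̄)². It is the yardstick for how far β̂₁ = 3.6954 could plausibly be from the true slope.

Relative precision:
- SE / |β̂₁| = 0.0999 / 3.6954 = 2.7%
- Rule of thumb (under 20%: precise; 20% to under 50%: moderately precise; 50% or more: imprecise) → precise

Link to interval estimation: a confidence interval for β₁ is β̂₁ ± t* × 0.0999, so SE sets the half-width per unit of t*.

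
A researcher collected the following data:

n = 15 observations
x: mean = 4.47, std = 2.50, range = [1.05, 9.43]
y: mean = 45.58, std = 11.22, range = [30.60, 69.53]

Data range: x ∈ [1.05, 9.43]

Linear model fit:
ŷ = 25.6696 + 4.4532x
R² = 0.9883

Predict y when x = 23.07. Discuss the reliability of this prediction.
The equation gives ŷ = 128.4049; however x = 23.07 is 13.64 units above the observed range, so this extrapolated value should not be trusted.

Prediction calculation:
ŷ = 25.6696 + 4.4532 × 23.07
ŷ = 128.4049

Reliability:
- Data range: x ∈ [1.05, 9.43]
- Prediction point: x = 23.07 is 13.64 units above the observed range → this is EXTRAPOLATION, not interpolation

Why that matters here:
- The linear relationship may not hold outside the observed range
- There are no observations near this x to validate the fitted line there
- The standard error of prediction grows with (x − x̄)², and x = 23.07 is far from x̄ = 4.47

The R² = 0.9883 only validates the fit within [1.05, 9.43]; treat ŷ = 128.4049 with caution.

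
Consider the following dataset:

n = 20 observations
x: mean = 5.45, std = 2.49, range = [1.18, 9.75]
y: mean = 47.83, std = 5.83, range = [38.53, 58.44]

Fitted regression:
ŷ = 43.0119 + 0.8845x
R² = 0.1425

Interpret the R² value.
About 14.25% of the variability in y is accounted for by the regression on x (R² = 0.1425) — a weak linear fit.

R² (coefficient of determination) measures the proportion of variance in y explained by the regression model.

Here R² = 0.1425:
- Explained: 14.25% of the variation in y
- Unexplained (residual): 100% − 14.25% = 85.75%
- Rule of thumb (below 0.3 weak; 0.3 to below 0.7 moderate; 0.7 and above strong) → weak

Equivalently, for simple linear regression R² = r², so |r| = √0.1425 ≈ 0.3775.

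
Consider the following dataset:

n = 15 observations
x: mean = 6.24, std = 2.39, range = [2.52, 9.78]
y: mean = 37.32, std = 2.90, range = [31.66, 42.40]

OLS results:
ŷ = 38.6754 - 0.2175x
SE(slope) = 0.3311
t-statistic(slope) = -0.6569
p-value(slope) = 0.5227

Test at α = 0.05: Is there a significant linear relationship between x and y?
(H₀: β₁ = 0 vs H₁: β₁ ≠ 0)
Fail to reject H₀: p-value = 0.5227 ≥ α = 0.05. The linear relationship is not significant at the 5% level.

Hypothesis test for the slope coefficient:

H₀: β₁ = 0 (no linear relationship)
H₁: β₁ ≠ 0 (linear relationship exists)

Test statistic: t = β̂₁ / SE(β̂₁) = -0.2175 / 0.3311 = -0.6569

The p-value (0.5227) is the probability, under H₀, of a t-statistic at least as extreme as |t| = 0.6569 (two-sided, df = n − 2 = 13).

Decision rule: reject H₀ if p-value < α.
p-value = 0.5227 ≥ α = 0.05 → fail to reject H₀.

There is not sufficient evidence at the 5% significance level to conclude that a linear relationship exists between x and y.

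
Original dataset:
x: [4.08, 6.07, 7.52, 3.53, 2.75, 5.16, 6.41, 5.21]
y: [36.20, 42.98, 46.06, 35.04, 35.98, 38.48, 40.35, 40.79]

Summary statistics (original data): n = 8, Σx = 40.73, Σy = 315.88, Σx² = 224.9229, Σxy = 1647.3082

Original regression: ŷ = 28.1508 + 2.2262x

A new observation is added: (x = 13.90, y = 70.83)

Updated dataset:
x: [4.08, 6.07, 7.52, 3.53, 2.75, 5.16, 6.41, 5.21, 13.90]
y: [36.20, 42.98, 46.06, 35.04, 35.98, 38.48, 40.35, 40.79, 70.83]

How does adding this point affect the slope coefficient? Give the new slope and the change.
The slope changes from 2.2262 to 3.2881 (change of +1.0619, or +47.7%).

The new point has HIGH LEVERAGE: x = 13.90 is far from the original mean x̄ = 40.73/8 ≈ 5.09 (original range [2.75, 7.52]).

Step 1: Update the sums with the new point (n goes from 8 to 9)
Σx  = 40.73 + 13.90 = 54.63
Σy  = 315.88 + 70.83 = 386.71
Σx² = 224.9229 + 13.90² = 224.9229 + 193.2100 = 418.1329
Σxy = 1647.3082 + 13.90×70.83 = 1647.3082 + 984.5370 = 2631.8452

Step 2: Recompute the slope with b₁ = (nΣxy − ΣxΣy) / (nΣx² − (Σx)²)
Numerator   = 9×2631.8452 − 54.63×386.71 = 23686.6068 − 21125.9673 = 2560.6395
Denominator = 9×418.1329 − 54.63² = 3763.1961 − 2984.4369 = 778.7592
b₁(new) = 2560.6395 / 778.7592 = 3.2881

(Same formula on the original sums: (8×1647.3082 − 40.73×315.88) / (8×224.9229 − 40.73²) = 312.6732 / 140.4503 = 2.2262, matching the given fit.)

Step 3: Change in slope
Δβ₁ = 3.2881 − 2.2262 = +1.0619
Relative change = +1.0619 / 2.2262 × 100% = +47.7%
→ the slope increases when the point is added.

A high-leverage point only changes the slope if it is off the original line; here y = 70.83 is above the original trend, so the slope increases.
In practice: check such a point for data-entry or measurement error.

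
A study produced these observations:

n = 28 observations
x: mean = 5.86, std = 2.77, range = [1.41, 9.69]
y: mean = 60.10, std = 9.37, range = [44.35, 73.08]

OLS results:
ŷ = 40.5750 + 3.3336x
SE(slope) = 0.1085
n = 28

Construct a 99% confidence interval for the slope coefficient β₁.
The 99% CI for β₁ is (3.0321, 3.6351)

Confidence interval for the slope:

The 99% CI for β₁ is: β̂₁ ± t*(α/2, n-2) × SE(β̂₁)

Step 1: Find critical t-value
- Confidence level = 0.99
- Degrees of freedom = n - 2 = 28 - 2 = 26
- t*(α/2, 26) = 2.7787

Step 2: Calculate margin of error
Margin = 2.7787 × 0.1085 = 0.3015

Step 3: Construct interval
CI = 3.3336 ± 0.3015
CI = (3.0321, 3.6351)

Interpretation: We are 99% confident that the true slope β₁ lies between 3.0321 and 3.6351.
Since 0 is outside the interval, a two-sided test at α = 0.01 would reject H₀: β₁ = 0.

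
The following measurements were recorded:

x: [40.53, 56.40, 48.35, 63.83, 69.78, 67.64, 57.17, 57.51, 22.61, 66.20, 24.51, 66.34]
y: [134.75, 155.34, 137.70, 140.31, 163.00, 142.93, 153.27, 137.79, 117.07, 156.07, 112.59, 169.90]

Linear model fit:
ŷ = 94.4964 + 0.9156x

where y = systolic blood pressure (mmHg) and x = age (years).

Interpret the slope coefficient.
An increase of one year in age is associated with a 0.9156 mmHg increase in predicted blood pressure.

The slope β₁ = 0.9156 gives the rate at which the fitted blood pressure changes with age.

Interpretation:
- Age up by 1 year → predicted blood pressure increases by 0.9156 mmHg
- The effect is assumed constant over the observed range of x (linearity)
- The sign (+) gives the direction; the magnitude 0.9156 gives the size of the effect per year

The intercept β₀ = 94.4964 is the predicted blood pressure when age = 0; since the smallest observed x is 22.61, this is an extrapolation and mainly anchors the line.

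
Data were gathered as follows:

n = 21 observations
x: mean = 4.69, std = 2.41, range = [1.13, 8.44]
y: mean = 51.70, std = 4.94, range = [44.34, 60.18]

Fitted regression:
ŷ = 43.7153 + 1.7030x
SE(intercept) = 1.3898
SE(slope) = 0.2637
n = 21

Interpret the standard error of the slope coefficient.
SE(β̂₁) = 0.2637 is the estimated standard deviation of the slope estimate across repeated samples; relative to β̂₁ = 1.7030 that is 15.5%, a precise estimate.

SE(β̂₁) = s / √Sxx, where s is the residual standard deviation and Sxx = Σ(x − x̄)². It is the yardstick for how far β̂₁ = 1.7030 could plausibly be from the true slope.

Relative precision:
- SE / |β̂₁| = 0.2637 / 1.7030 = 15.5%
- Rule of thumb (under 20%: precise; 20% to under 50%: moderately precise; 50% or more: imprecise) → precise

Link to interval estimation: a confidence interval for β₁ is β̂₁ ± t* × 0.2637, so SE sets the half-width per unit of t*.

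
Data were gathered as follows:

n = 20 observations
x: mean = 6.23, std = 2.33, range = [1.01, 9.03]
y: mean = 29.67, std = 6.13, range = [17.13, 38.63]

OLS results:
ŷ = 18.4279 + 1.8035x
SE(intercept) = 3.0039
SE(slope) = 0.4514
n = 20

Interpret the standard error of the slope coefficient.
SE(slope) = 0.4514 measures the uncertainty in the estimated slope. The coefficient is estimated with moderate precision (SE/|β̂₁| = 25.0%).

What SE measures:
- The standard error quantifies the sampling variability of the coefficient estimate
- It is the estimated standard deviation of β̂₁ across hypothetical repeated samples of the same size
- Smaller SE → more precise estimate

Relative precision:
- SE / |β̂₁| = 0.4514 / 1.8035 = 25.0%
- Rule of thumb (under 20%: precise; 20% to under 50%: moderately precise; 50% or more: imprecise) → moderately precise

Link to the t-test: t = β̂₁ / SE(β̂₁) = 1.8035 / 0.4514 = 3.9953, the statistic for H₀: β₁ = 0.

What drives SE(β̂₁): more residual scatter → larger SE.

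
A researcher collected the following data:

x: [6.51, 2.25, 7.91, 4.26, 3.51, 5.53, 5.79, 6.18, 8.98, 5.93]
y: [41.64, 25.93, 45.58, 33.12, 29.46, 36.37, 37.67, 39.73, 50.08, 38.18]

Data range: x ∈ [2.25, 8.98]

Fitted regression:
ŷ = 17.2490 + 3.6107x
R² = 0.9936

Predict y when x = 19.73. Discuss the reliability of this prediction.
ŷ = 88.4881, but this is extrapolation (above the data range [2.25, 8.98]) and may be unreliable.

Prediction calculation:
ŷ = 17.2490 + 3.6107 × 19.73
ŷ = 88.4881

Reliability:
- Data range: x ∈ [2.25, 8.98]
- Prediction point: x = 19.73 is 10.75 units above the observed range → this is EXTRAPOLATION, not interpolation

Why that matters here:
- The standard error of prediction grows with (x − x̄)², and x = 19.73 is far from x̄ = 5.69
- There are no observations near this x to validate the fitted line there
- R² describes fit only over the sampled x values; it says nothing about behaviour beyond them

A defensible statement: 'if the linear trend continued to x = 19.73, y would be about 88.4881' — the premise is untested.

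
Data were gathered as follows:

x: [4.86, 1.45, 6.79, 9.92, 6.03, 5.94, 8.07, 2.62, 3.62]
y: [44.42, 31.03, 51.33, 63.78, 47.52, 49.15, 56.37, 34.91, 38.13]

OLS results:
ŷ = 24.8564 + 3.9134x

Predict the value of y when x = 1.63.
ŷ = 31.2352

Plug x = 1.63 into the fitted line:

ŷ = 24.8564 + 3.9134 × 1.63
ŷ = 24.8564 + 6.3788
ŷ = 31.2352

This is a point prediction; actual observations scatter around it by roughly the residual standard deviation.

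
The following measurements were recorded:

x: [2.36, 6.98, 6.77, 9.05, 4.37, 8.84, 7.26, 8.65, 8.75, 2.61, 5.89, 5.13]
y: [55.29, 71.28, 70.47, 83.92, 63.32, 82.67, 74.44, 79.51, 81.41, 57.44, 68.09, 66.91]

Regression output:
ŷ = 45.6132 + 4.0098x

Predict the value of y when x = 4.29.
ŷ = 62.8152

To predict y for x = 4.29, substitute into the regression equation:

ŷ = 45.6132 + 4.0098 × 4.29
ŷ = 45.6132 + 17.2020
ŷ = 62.8152

This is a point prediction; actual observations scatter around it by roughly the residual standard deviation.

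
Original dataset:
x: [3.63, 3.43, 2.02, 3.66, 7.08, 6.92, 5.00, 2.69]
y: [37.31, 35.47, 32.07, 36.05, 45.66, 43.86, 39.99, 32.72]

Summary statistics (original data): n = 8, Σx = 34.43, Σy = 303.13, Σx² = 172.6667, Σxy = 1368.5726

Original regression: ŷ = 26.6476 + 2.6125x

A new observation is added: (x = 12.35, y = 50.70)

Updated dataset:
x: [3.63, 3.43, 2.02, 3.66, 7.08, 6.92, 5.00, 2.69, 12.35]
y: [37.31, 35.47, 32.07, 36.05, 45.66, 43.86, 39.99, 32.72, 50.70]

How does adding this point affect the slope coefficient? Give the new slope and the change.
The slope changes from 2.6125 to 1.8966 (change of -0.7159, or -27.4%).

The new point has HIGH LEVERAGE: x = 12.35 is far from the original mean x̄ = 34.43/8 ≈ 4.30 (original range [2.02, 7.08]).

Step 1: Update the sums with the new point (n goes from 8 to 9)
Σx  = 34.43 + 12.35 = 46.78
Σy  = 303.13 + 50.70 = 353.83
Σx² = 172.6667 + 12.35² = 172.6667 + 152.5225 = 325.1892
Σxy = 1368.5726 + 12.35×50.70 = 1368.5726 + 626.1450 = 1994.7176

Step 2: Recompute the slope with b₁ = (nΣxy − ΣxΣy) / (nΣx² − (Σx)²)
Numerator   = 9×1994.7176 − 46.78×353.83 = 17952.4584 − 16552.1674 = 1400.2910
Denominator = 9×325.1892 − 46.78² = 2926.7028 − 2188.3684 = 738.3344
b₁(new) = 1400.2910 / 738.3344 = 1.8966

(Same formula on the original sums: (8×1368.5726 − 34.43×303.13) / (8×172.6667 − 34.43²) = 511.8149 / 195.9087 = 2.6125, matching the given fit.)

Step 3: Change in slope
Δβ₁ = 1.8966 − 2.6125 = -0.7159
Relative change = -0.7159 / 2.6125 × 100% = -27.4%
→ the slope decreases when the point is added.

A high-leverage point only changes the slope if it is off the original line; here y = 50.70 is below the original trend, so the slope decreases.
In practice: examine leverage (hᵢ) and Cook's distance rather than deleting it automatically; check such a point for data-entry or measurement error.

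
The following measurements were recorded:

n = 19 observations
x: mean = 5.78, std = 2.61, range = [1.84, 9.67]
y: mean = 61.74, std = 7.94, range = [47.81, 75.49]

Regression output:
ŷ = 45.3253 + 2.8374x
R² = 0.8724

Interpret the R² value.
About 87.24% of the variability in y is accounted for by the regression on x (R² = 0.8724) — a strong linear fit.

R² = 1 − SS_res/SS_tot compares the residual scatter to the total scatter of y about its mean.

Here R² = 0.8724:
- Explained: 87.24% of the variation in y
- Unexplained (residual): 100% − 87.24% = 12.76%
- Rule of thumb (below 0.3 weak; 0.3 to below 0.7 moderate; 0.7 and above strong) → strong

Calculation: R² = 1 − (SS_res / SS_tot), where SS_res is the sum of squared residuals and SS_tot the total sum of squares.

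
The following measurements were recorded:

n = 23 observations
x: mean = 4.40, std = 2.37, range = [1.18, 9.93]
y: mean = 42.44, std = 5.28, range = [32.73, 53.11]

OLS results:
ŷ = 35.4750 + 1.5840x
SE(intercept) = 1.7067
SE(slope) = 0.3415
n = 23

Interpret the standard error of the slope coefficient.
The slope 1.5840 is pinned down to within about ±0.3415 (one SE) by these data — relative uncertainty 21.6%, i.e. moderately precise.

SE(β̂₁) = 0.3415 says: if we drew many samples of n = 23 from the same population and refit each time, the fitted slopes would scatter with a standard deviation of roughly 0.3415 around the true β₁.

Relative precision:
- SE / |β̂₁| = 0.3415 / 1.5840 = 21.6%
- Rule of thumb (under 20%: precise; 20% to under 50%: moderately precise; 50% or more: imprecise) → moderately precise

Rough 95% range (±2 SE): 1.5840 ± 0.6830 → (0.9010, 2.2670).

What drives SE(β̂₁): larger n (here n = 23) → smaller SE.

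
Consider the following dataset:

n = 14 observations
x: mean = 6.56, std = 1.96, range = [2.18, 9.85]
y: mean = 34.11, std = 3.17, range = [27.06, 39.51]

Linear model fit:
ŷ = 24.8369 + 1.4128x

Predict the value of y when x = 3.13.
ŷ = 29.2590

x = 3.13 lies inside the observed range [2.18, 9.85], so the fitted equation applies directly:

ŷ = 24.8369 + 1.4128 × 3.13
ŷ = 24.8369 + 4.4221
ŷ = 29.2590

This is the fitted mean response at that x — an individual observation would come with a wider prediction interval.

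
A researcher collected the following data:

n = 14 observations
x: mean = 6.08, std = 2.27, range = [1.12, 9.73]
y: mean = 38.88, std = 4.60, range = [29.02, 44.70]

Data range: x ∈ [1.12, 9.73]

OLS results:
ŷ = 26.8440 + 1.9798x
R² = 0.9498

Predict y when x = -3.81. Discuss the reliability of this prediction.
ŷ = 19.3010, but this is extrapolation (below the data range [1.12, 9.73]) and may be unreliable.

Prediction calculation:
ŷ = 26.8440 + 1.9798 × (-3.81)
ŷ = 19.3010

Reliability:
- Data range: x ∈ [1.12, 9.73]
- Prediction point: x = -3.81 is 4.93 units below the observed range → this is EXTRAPOLATION, not interpolation

Why that matters here:
- The standard error of prediction grows with (x − x̄)², and x = -3.81 is far from x̄ = 6.08
- The linear relationship may not hold outside the observed range
- R² describes fit only over the sampled x values; it says nothing about behaviour beyond them

Report the number if required, but flag clearly that it is an extrapolation.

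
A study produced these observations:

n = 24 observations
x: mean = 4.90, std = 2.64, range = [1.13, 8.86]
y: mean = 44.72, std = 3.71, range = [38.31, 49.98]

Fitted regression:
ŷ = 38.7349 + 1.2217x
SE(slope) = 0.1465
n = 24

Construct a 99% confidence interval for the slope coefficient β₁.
The 99% CI for β₁ is (0.8087, 1.6347)

Confidence interval for the slope:

The 99% CI for β₁ is: β̂₁ ± t*(α/2, n-2) × SE(β̂₁)

Step 1: Find critical t-value
- Confidence level = 0.99
- Degrees of freedom = n - 2 = 24 - 2 = 22
- t*(α/2, 22) = 2.8188

Step 2: Calculate margin of error
Margin = 2.8188 × 0.1465 = 0.4130

Step 3: Construct interval
CI = 1.2217 ± 0.4130
CI = (0.8087, 1.6347)

Interpretation: intervals built this way capture the true β₁ in 99% of repeated samples; here the plausible range for the per-unit effect of x on y is 0.8087 to 1.6347.
Both endpoints are positive, so the data support a genuinely positive slope at this confidence level.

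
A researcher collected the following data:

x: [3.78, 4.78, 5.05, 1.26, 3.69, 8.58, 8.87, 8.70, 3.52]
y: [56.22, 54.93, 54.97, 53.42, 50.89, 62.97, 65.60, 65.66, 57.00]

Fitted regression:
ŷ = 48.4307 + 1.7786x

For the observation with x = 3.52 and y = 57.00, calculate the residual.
Residual = 2.3086

The residual is the difference between the actual value and the predicted value:

Residual = y - ŷ

Step 1: Calculate predicted value
ŷ = 48.4307 + 1.7786 × 3.52
ŷ = 54.6914

Step 2: Calculate residual
Residual = 57.00 - 54.6914
Residual = 2.3086

The residual is positive, so the observed y = 57.00 sits above the regression line (the line underestimates it by 2.3086).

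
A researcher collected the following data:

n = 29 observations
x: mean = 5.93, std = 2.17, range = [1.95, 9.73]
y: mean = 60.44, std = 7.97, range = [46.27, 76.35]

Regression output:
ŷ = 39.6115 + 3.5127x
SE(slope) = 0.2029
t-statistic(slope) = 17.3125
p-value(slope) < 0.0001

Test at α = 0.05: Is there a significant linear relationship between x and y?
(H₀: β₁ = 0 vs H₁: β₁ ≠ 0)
Reject H₀: p-value < 0.0001 < α = 0.05. The linear relationship is significant at the 5% level.

Hypothesis test for the slope coefficient:

H₀: β₁ = 0 (no linear relationship)
H₁: β₁ ≠ 0 (linear relationship exists)

Test statistic: t = β̂₁ / SE(β̂₁) = 3.5127 / 0.2029 = 17.3125

p < 0.0001: how often a slope estimate this far from 0 (in SE units) would arise by chance if β₁ were truly 0.

Decision rule: reject H₀ if p-value < α.
p-value < 0.0001 < α = 0.05 → reject H₀.

There is sufficient evidence at the 5% significance level to conclude that a linear relationship exists between x and y.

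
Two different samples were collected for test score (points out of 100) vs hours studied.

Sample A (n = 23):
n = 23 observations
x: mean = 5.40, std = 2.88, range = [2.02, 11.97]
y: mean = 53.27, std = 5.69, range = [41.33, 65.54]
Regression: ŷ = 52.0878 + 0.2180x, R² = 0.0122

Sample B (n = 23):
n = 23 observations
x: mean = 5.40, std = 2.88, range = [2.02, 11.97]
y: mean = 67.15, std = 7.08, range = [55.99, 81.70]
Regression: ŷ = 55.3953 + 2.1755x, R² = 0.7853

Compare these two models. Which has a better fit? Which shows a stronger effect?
Model B has the better fit (R² = 0.7853 vs 0.0122). Model B shows the stronger effect (|β₁| = 2.1755 vs 0.2180).

Model Comparison:

Fit — compare R²:
- Model A: R² = 0.0122 → 1.22% of variance in test score explained
- Model B: R² = 0.7853 → 78.53% of variance in test score explained
- 0.7853 > 0.0122 → Model B has the better fit

Which has the larger per-hour effect? (|β₁|)
- Model A: β₁ = 0.2180 → predicted test score rises 0.2180 points per additional hour of study time
- Model B: β₁ = 2.1755 → predicted test score rises 2.1755 points per additional hour of study time
- |0.2180| < |2.1755| → Model B shows the stronger marginal effect

Notes:
- A better fit (higher R²) doesn't necessarily mean a more important relationship.
- R² measures how tightly points cluster around the line; β₁ measures how steep the line is — they answer different questions.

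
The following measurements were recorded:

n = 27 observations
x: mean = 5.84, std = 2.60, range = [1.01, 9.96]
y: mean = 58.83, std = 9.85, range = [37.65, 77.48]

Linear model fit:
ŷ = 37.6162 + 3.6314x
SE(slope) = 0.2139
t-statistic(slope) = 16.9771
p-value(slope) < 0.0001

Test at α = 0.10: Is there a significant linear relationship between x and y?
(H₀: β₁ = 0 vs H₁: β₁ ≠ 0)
Since p-value < 0.0001 < α = 0.10, reject H₀ — the slope is significantly different from 0.

Hypothesis test for the slope coefficient:

H₀: β₁ = 0 (no linear relationship)
H₁: β₁ ≠ 0 (linear relationship exists)

Test statistic: t = β̂₁ / SE(β̂₁) = 3.6314 / 0.2139 = 16.9771

With df = 25, the two-sided p-value for |t| = 16.9771 is <0.0001.

Decision rule: reject H₀ if p-value < α.
p-value < 0.0001 < α = 0.10 → reject H₀.

Conclusion: the linear association between x and y is significant at the 10% level.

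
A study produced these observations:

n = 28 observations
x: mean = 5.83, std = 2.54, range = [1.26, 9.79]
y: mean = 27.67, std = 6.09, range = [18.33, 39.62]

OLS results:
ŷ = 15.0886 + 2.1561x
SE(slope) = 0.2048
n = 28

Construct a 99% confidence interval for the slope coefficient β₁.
The 99% CI for β₁ is (1.5870, 2.7252)

Confidence interval for the slope:

The 99% CI for β₁ is: β̂₁ ± t*(α/2, n-2) × SE(β̂₁)

Step 1: Find critical t-value
- Confidence level = 0.99
- Degrees of freedom = n - 2 = 28 - 2 = 26
- t*(α/2, 26) = 2.7787

Step 2: Calculate margin of error
Margin = 2.7787 × 0.2048 = 0.5691

Step 3: Construct interval
CI = 2.1561 ± 0.5691
CI = (1.5870, 2.7252)

Interpretation: intervals built this way capture the true β₁ in 99% of repeated samples; here the plausible range for the per-unit effect of x on y is 1.5870 to 2.7252.
The interval does not include 0, suggesting a significant linear relationship.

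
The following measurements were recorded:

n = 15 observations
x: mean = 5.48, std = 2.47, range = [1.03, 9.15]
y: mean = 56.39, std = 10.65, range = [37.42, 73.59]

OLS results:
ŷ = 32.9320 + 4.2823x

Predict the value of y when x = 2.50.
ŷ = 43.6378

x = 2.50 lies inside the observed range [1.03, 9.15], so the fitted equation applies directly:

ŷ = 32.9320 + 4.2823 × 2.50
ŷ = 32.9320 + 10.7058
ŷ = 43.6378

This is the fitted mean response at that x — an individual observation would come with a wider prediction interval.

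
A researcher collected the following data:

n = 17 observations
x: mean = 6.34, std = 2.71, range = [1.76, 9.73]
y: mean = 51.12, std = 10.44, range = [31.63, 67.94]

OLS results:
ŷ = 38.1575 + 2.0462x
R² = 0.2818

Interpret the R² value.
R² = 0.2818 means 28.18% of the variation in y is explained by the linear relationship with x. This indicates a weak fit.

R² = 1 − SS_res/SS_tot compares the residual scatter to the total scatter of y about its mean.

Here R² = 0.2818:
- Explained: 28.18% of the variation in y
- Unexplained (residual): 100% − 28.18% = 71.82%
- Rule of thumb (below 0.3 weak; 0.3 to below 0.7 moderate; 0.7 and above strong) → weak

Note: R² never decreases when predictors are added, so it should not be used alone to compare models of different size.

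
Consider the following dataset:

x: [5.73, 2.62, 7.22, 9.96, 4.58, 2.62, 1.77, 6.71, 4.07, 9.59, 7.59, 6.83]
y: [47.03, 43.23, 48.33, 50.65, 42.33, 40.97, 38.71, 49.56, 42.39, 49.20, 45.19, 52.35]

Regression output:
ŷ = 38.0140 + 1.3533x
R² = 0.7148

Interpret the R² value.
The model explains 71.48% of the variance in y (R² = 0.7148), leaving 28.52% unexplained; the fit is strong.

R² (coefficient of determination) measures the proportion of variance in y explained by the regression model.

Here R² = 0.7148:
- Explained: 71.48% of the variation in y
- Unexplained (residual): 100% − 71.48% = 28.52%
- Rule of thumb (below 0.3 weak; 0.3 to below 0.7 moderate; 0.7 and above strong) → strong

Calculation: R² = 1 − (SS_res / SS_tot), where SS_res is the sum of squared residuals and SS_tot the total sum of squares.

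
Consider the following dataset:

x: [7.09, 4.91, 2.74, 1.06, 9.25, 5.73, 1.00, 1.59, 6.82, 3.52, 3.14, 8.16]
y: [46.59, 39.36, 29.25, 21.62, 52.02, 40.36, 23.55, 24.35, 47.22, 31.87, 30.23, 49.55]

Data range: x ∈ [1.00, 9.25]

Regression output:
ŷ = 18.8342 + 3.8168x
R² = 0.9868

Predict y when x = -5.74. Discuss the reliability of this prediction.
ŷ = -3.0742 (extrapolation — x = -5.74 lies outside [1.00, 9.25], so reliability is low).

Prediction calculation:
ŷ = 18.8342 + 3.8168 × (-5.74)
ŷ = -3.0742

Reliability:
- Data range: x ∈ [1.00, 9.25]
- Prediction point: x = -5.74 is 6.74 units below the observed range → this is EXTRAPOLATION, not interpolation

Why that matters here:
- There are no observations near this x to validate the fitted line there
- R² describes fit only over the sampled x values; it says nothing about behaviour beyond them

A defensible statement: 'if the linear trend continued to x = -5.74, y would be about -3.0742' — the premise is untested.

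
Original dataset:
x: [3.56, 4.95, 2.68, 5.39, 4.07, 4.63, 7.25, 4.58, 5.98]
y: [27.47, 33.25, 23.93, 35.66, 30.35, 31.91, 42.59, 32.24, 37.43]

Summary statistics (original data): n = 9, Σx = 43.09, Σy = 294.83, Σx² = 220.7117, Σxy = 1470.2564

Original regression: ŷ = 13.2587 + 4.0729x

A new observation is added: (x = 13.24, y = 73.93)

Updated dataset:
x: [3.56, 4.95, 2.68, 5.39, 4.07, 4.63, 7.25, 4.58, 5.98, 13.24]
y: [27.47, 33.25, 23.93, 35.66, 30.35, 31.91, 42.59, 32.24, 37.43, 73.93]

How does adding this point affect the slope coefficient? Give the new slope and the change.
Adding the point moves β₁ from 4.0729 to 4.7249, i.e. it increases by 0.6520 (+16.0%).

x = 13.24 lies well outside the original x-range [2.68, 7.25] (x̄ ≈ 4.79), so this observation has high leverage and can move the slope substantially.

Step 1: Update the sums with the new point (n goes from 9 to 10)
Σx  = 43.09 + 13.24 = 56.33
Σy  = 294.83 + 73.93 = 368.76
Σx² = 220.7117 + 13.24² = 220.7117 + 175.2976 = 396.0093
Σxy = 1470.2564 + 13.24×73.93 = 1470.2564 + 978.8332 = 2449.0896

Step 2: Recompute the slope with b₁ = (nΣxy − ΣxΣy) / (nΣx² − (Σx)²)
Numerator   = 10×2449.0896 − 56.33×368.76 = 24490.8960 − 20772.2508 = 3718.6452
Denominator = 10×396.0093 − 56.33² = 3960.0930 − 3173.0689 = 787.0241
b₁(new) = 3718.6452 / 787.0241 = 4.7249

(Same formula on the original sums: (9×1470.2564 − 43.09×294.83) / (9×220.7117 − 43.09²) = 528.0829 / 129.6572 = 4.0729, matching the given fit.)

Step 3: Change in slope
Δβ₁ = 4.7249 − 4.0729 = +0.6520
Relative change = +0.6520 / 4.0729 × 100% = +16.0%
→ the slope increases when the point is added.

A high-leverage point only changes the slope if it is off the original line; here y = 73.93 is above the original trend, so the slope increases.
In practice: investigate whether it comes from the same population as the rest of the sample.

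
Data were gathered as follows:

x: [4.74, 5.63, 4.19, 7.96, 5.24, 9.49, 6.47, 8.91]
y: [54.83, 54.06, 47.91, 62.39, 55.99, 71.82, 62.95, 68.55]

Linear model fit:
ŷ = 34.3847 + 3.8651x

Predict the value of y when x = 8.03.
ŷ = 65.4215

x = 8.03 lies inside the observed range [4.19, 9.49], so the fitted equation applies directly:

ŷ = 34.3847 + 3.8651 × 8.03
ŷ = 34.3847 + 31.0368
ŷ = 65.4215

This is the fitted mean response at that x — an individual observation would come with a wider prediction interval.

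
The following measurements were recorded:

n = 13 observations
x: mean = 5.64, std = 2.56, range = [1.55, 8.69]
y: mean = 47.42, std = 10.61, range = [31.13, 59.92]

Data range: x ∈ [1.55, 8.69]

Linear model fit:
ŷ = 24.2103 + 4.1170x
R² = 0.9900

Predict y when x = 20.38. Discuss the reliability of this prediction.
The equation gives ŷ = 108.1148; however x = 20.38 is 11.69 units above the observed range, so this extrapolated value should not be trusted.

Prediction calculation:
ŷ = 24.2103 + 4.1170 × 20.38
ŷ = 108.1148

Reliability:
- Data range: x ∈ [1.55, 8.69]
- Prediction point: x = 20.38 is 11.69 units above the observed range → this is EXTRAPOLATION, not interpolation

Why that matters here:
- The standard error of prediction grows with (x − x̄)², and x = 20.38 is far from x̄ = 5.64
- There are no observations near this x to validate the fitted line there

Report the number if required, but flag clearly that it is an extrapolation.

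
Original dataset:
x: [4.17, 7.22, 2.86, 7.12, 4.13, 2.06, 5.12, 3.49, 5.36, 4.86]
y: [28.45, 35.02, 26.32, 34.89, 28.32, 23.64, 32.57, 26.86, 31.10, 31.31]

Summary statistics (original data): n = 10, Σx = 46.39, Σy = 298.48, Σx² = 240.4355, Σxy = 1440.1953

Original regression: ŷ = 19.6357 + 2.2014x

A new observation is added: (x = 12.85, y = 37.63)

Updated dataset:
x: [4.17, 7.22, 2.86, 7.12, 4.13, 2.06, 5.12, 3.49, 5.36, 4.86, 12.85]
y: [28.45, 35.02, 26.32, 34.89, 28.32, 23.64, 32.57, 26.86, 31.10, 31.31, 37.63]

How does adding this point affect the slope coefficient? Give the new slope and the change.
New slope β₁ = 1.3133 versus 2.2014 before: a change of -0.8881 (-40.3%).

x = 12.85 lies well outside the original x-range [2.06, 7.22] (x̄ ≈ 4.64), so this observation has high leverage and can move the slope substantially.

Step 1: Update the sums with the new point (n goes from 10 to 11)
Σx  = 46.39 + 12.85 = 59.24
Σy  = 298.48 + 37.63 = 336.11
Σx² = 240.4355 + 12.85² = 240.4355 + 165.1225 = 405.5580
Σxy = 1440.1953 + 12.85×37.63 = 1440.1953 + 483.5455 = 1923.7408

Step 2: Recompute the slope with b₁ = (nΣxy − ΣxΣy) / (nΣx² − (Σx)²)
Numerator   = 11×1923.7408 − 59.24×336.11 = 21161.1488 − 19911.1564 = 1249.9924
Denominator = 11×405.5580 − 59.24² = 4461.1380 − 3509.3776 = 951.7604
b₁(new) = 1249.9924 / 951.7604 = 1.3133

(Same formula on the original sums: (10×1440.1953 − 46.39×298.48) / (10×240.4355 − 46.39²) = 555.4658 / 252.3229 = 2.2014, matching the given fit.)

Step 3: Change in slope
Δβ₁ = 1.3133 − 2.2014 = -0.8881
Relative change = -0.8881 / 2.2014 × 100% = -40.3%
→ the slope decreases when the point is added.

Because the point sits below the extension of the original line at a high-leverage x, it tilts the fit down.
In practice: investigate whether it comes from the same population as the rest of the sample.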